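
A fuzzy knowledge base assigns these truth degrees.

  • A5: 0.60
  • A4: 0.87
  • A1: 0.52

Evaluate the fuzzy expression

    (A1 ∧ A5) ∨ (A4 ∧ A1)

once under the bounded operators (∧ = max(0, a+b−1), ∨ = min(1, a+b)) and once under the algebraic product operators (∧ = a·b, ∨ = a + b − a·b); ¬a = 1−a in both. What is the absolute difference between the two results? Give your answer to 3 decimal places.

Under bounded:
  A1 ∧ A5 = max(0, a+b−1) on (0.52, 0.60) = 0.12
  A4 ∧ A1 = max(0, a+b−1) on (0.87, 0.52) = 0.39
  (A1 ∧ A5) ∨ (A4 ∧ A1) = min(1, a+b) on (0.12, 0.39) = 0.51
  → value = 0.5100
Under algebraic product:
  A1 ∧ A5 = a·b on (0.5200, 0.6000) = 0.3120
  A4 ∧ A1 = a·b on (0.8700, 0.5200) = 0.4524
  (A1 ∧ A5) ∨ (A4 ∧ A1) = a + b − a·b on (0.3120, 0.4524) = 0.6233
  → value = 0.6233
|0.5100 − 0.6233| = 0.113

0.113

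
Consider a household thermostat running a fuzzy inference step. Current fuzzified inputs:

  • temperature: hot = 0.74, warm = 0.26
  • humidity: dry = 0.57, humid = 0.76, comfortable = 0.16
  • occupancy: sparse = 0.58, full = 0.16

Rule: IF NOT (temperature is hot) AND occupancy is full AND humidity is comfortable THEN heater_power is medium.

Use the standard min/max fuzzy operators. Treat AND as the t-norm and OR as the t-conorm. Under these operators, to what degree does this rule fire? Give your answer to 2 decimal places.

0.16

firing strength: ¬hot=1−0.74=0.26, full=0.16, comfortable=0.16; AND[min(a, b)] → w = 0.16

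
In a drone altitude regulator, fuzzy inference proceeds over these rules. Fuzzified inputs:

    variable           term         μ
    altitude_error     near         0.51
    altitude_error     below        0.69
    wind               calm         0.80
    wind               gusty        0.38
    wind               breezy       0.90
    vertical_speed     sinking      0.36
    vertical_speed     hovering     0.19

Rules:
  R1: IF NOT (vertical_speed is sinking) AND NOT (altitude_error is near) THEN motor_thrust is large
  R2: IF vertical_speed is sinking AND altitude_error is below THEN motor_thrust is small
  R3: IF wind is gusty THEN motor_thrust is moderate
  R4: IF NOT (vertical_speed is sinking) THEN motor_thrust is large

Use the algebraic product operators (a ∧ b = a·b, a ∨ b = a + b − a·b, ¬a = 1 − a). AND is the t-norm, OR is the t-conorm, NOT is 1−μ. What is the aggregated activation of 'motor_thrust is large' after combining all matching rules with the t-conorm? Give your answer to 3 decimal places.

R1: ¬sinking=1−0.36=0.64, ¬near=1−0.51=0.49; AND[a·b] → w = 0.3136
R2: sinking=0.36, below=0.69; AND[a·b] → w = 0.2484
R3: gusty=0.38 → w = 0.3800
R4: ¬sinking=1−0.36=0.64 → w = 0.6400
Rules with consequent 'large': {R1, R4} → strengths 0.3136, 0.6400
Aggregate via t-conorm [a + b − a·b]: 0.7529

0.753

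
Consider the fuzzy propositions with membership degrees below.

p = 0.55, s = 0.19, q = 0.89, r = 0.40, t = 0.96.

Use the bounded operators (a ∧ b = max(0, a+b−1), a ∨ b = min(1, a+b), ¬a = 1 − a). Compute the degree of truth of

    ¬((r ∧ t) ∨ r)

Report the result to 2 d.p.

r ∧ t = max(0, a+b−1) on (0.40, 0.96) = 0.36
(r ∧ t) ∨ r = min(1, a+b) on (0.36, 0.40) = 0.76
¬((r ∧ t) ∨ r) = 1 − 0.76 = 0.24

0.24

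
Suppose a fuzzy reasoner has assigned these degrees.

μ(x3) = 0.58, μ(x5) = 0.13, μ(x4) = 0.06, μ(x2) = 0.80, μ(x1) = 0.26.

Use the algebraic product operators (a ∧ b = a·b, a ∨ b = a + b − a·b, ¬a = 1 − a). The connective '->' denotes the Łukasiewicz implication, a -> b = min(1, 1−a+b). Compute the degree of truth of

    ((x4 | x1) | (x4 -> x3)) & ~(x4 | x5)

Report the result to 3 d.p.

0.818

x4 | x1 = a + b − a·b on (0.0600, 0.2600) = 0.3044
x4 -> x3  [Łukasiewicz: min(1, 1−a+b)] with a=0.0600, b=0.5800 → 1.0000
(x4 | x1) | (x4 -> x3) = a + b − a·b on (0.3044, 1.0000) = 1.0000
x4 | x5 = a + b − a·b on (0.0600, 0.1300) = 0.1822
~(x4 | x5) = 1 − 0.1822 = 0.8178
((x4 | x1) | (x4 -> x3)) & ~(x4 | x5) = a·b on (1.0000, 0.8178) = 0.8178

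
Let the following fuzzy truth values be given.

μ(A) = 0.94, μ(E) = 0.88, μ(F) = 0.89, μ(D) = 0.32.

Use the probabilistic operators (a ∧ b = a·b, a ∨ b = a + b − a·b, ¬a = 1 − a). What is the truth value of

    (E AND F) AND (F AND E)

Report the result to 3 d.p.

0.613

E AND F = a·b on (0.8800, 0.8900) = 0.7832
F AND E = a·b on (0.8900, 0.8800) = 0.7832
(E AND F) AND (F AND E) = a·b on (0.7832, 0.7832) = 0.6134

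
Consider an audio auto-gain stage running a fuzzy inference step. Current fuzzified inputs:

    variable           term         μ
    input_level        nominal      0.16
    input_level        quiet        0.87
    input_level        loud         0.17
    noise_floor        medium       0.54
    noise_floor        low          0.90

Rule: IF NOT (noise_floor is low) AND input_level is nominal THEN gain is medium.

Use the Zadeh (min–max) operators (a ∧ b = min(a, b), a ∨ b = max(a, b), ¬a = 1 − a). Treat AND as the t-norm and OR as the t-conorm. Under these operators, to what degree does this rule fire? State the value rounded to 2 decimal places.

firing strength: ¬low=1−0.90=0.10, nominal=0.16; AND[min(a, b)] → w = 0.10

0.10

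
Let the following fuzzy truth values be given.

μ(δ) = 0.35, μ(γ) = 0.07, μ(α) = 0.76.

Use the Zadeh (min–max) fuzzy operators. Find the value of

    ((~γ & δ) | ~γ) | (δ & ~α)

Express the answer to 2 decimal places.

0.93

~γ = 1 − 0.07 = 0.93
~γ & δ = min(a, b) on (0.93, 0.35) = 0.35
~γ = 1 − 0.07 = 0.93
(~γ & δ) | ~γ = max(a, b) on (0.35, 0.93) = 0.93
~α = 1 − 0.76 = 0.24
δ & ~α = min(a, b) on (0.35, 0.24) = 0.24
((~γ & δ) | ~γ) | (δ & ~α) = max(a, b) on (0.93, 0.24) = 0.93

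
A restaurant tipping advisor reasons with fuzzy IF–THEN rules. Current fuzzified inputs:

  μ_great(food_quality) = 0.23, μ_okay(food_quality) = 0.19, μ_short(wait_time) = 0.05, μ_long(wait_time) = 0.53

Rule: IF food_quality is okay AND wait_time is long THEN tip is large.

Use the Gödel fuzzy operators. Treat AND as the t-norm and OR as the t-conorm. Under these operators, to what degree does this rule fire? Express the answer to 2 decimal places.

firing strength: okay=0.19, long=0.53; AND[min(a, b)] → w = 0.19

0.19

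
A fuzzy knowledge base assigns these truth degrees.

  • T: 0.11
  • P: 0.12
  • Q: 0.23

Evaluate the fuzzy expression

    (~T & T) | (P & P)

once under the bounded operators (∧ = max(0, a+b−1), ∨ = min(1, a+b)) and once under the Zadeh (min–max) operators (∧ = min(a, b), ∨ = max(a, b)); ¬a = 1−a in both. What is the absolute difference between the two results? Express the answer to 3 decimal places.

Under bounded:
  ~T = 1 − 0.11 = 0.89
  ~T & T = max(0, a+b−1) on (0.89, 0.11) = 0.00
  P & P = max(0, a+b−1) on (0.12, 0.12) = 0.00
  (~T & T) | (P & P) = min(1, a+b) on (0.00, 0.00) = 0.00
  → value = 0.0000
Under Zadeh (min–max):
  ~T = 1 − 0.11 = 0.89
  ~T & T = min(a, b) on (0.89, 0.11) = 0.11
  P & P = min(a, b) on (0.12, 0.12) = 0.12
  (~T & T) | (P & P) = max(a, b) on (0.11, 0.12) = 0.12
  → value = 0.1200
|0.0000 − 0.1200| = 0.120

0.120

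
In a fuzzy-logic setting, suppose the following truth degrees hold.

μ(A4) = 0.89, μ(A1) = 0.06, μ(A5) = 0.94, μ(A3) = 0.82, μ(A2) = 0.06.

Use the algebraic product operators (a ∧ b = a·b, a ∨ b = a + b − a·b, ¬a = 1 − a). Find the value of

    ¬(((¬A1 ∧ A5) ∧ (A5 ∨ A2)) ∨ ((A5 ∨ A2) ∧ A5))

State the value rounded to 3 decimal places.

0.019

¬A1 = 1 − 0.0600 = 0.9400
¬A1 ∧ A5 = a·b on (0.9400, 0.9400) = 0.8836
A5 ∨ A2 = a + b − a·b on (0.9400, 0.0600) = 0.9436
(¬A1 ∧ A5) ∧ (A5 ∨ A2) = a·b on (0.8836, 0.9436) = 0.8338
A5 ∨ A2 = a + b − a·b on (0.9400, 0.0600) = 0.9436
(A5 ∨ A2) ∧ A5 = a·b on (0.9436, 0.9400) = 0.8870
((¬A1 ∧ A5) ∧ (A5 ∨ A2)) ∨ ((A5 ∨ A2) ∧ A5) = a + b − a·b on (0.8338, 0.8870) = 0.9812
¬(((¬A1 ∧ A5) ∧ (A5 ∨ A2)) ∨ ((A5 ∨ A2) ∧ A5)) = 1 − 0.9812 = 0.0188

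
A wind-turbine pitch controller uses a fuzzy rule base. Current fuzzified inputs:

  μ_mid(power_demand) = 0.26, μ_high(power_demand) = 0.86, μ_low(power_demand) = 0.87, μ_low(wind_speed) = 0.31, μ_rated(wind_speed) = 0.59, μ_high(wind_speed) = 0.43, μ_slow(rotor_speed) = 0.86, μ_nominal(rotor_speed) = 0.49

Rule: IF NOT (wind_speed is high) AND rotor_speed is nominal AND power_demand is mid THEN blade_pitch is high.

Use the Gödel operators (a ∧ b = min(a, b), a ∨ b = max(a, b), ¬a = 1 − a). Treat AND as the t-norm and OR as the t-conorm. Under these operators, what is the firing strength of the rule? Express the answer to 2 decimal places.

firing strength: ¬high=1−0.43=0.57, nominal=0.49, mid=0.26; AND[min(a, b)] → w = 0.26

0.26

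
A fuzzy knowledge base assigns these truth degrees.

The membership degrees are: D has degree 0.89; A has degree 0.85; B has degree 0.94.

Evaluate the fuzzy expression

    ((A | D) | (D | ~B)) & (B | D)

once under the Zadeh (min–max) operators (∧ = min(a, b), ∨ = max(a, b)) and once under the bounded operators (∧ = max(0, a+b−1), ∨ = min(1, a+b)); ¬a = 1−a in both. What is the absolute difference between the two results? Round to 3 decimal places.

0.110

Under Zadeh (min–max):
  A | D = max(a, b) on (0.85, 0.89) = 0.89
  ~B = 1 − 0.94 = 0.06
  D | ~B = max(a, b) on (0.89, 0.06) = 0.89
  (A | D) | (D | ~B) = max(a, b) on (0.89, 0.89) = 0.89
  B | D = max(a, b) on (0.94, 0.89) = 0.94
  ((A | D) | (D | ~B)) & (B | D) = min(a, b) on (0.89, 0.94) = 0.89
  → value = 0.8900
Under bounded:
  A | D = min(1, a+b) on (0.85, 0.89) = 1.00
  ~B = 1 − 0.94 = 0.06
  D | ~B = min(1, a+b) on (0.89, 0.06) = 0.95
  (A | D) | (D | ~B) = min(1, a+b) on (1.00, 0.95) = 1.00
  B | D = min(1, a+b) on (0.94, 0.89) = 1.00
  ((A | D) | (D | ~B)) & (B | D) = max(0, a+b−1) on (1.00, 1.00) = 1.00
  → value = 1.0000
|0.8900 − 1.0000| = 0.110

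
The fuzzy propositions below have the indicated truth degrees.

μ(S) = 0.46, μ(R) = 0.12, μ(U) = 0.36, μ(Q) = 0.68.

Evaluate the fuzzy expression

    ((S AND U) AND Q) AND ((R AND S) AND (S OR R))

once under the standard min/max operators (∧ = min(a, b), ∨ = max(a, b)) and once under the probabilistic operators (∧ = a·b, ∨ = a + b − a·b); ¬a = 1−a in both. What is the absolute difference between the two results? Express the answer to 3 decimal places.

Under standard min/max:
  S AND U = min(a, b) on (0.46, 0.36) = 0.36
  (S AND U) AND Q = min(a, b) on (0.36, 0.68) = 0.36
  R AND S = min(a, b) on (0.12, 0.46) = 0.12
  S OR R = max(a, b) on (0.46, 0.12) = 0.46
  (R AND S) AND (S OR R) = min(a, b) on (0.12, 0.46) = 0.12
  ((S AND U) AND Q) AND ((R AND S) AND (S OR R)) = min(a, b) on (0.36, 0.12) = 0.12
  → value = 0.1200
Under probabilistic:
  S AND U = a·b on (0.4600, 0.3600) = 0.1656
  (S AND U) AND Q = a·b on (0.1656, 0.6800) = 0.1126
  R AND S = a·b on (0.1200, 0.4600) = 0.0552
  S OR R = a + b − a·b on (0.4600, 0.1200) = 0.5248
  (R AND S) AND (S OR R) = a·b on (0.0552, 0.5248) = 0.0290
  ((S AND U) AND Q) AND ((R AND S) AND (S OR R)) = a·b on (0.1126, 0.0290) = 0.0033
  → value = 0.0033
|0.1200 − 0.0033| = 0.117

0.117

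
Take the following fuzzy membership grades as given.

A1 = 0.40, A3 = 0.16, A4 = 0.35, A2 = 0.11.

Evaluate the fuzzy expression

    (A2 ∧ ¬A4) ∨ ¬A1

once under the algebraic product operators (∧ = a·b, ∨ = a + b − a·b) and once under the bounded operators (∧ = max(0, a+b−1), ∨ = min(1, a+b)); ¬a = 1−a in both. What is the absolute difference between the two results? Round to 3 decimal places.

0.029

Under algebraic product:
  ¬A4 = 1 − 0.3500 = 0.6500
  A2 ∧ ¬A4 = a·b on (0.1100, 0.6500) = 0.0715
  ¬A1 = 1 − 0.4000 = 0.6000
  (A2 ∧ ¬A4) ∨ ¬A1 = a + b − a·b on (0.0715, 0.6000) = 0.6286
  → value = 0.6286
Under bounded:
  ¬A4 = 1 − 0.35 = 0.65
  A2 ∧ ¬A4 = max(0, a+b−1) on (0.11, 0.65) = 0.00
  ¬A1 = 1 − 0.40 = 0.60
  (A2 ∧ ¬A4) ∨ ¬A1 = min(1, a+b) on (0.00, 0.60) = 0.60
  → value = 0.6000
|0.6286 − 0.6000| = 0.029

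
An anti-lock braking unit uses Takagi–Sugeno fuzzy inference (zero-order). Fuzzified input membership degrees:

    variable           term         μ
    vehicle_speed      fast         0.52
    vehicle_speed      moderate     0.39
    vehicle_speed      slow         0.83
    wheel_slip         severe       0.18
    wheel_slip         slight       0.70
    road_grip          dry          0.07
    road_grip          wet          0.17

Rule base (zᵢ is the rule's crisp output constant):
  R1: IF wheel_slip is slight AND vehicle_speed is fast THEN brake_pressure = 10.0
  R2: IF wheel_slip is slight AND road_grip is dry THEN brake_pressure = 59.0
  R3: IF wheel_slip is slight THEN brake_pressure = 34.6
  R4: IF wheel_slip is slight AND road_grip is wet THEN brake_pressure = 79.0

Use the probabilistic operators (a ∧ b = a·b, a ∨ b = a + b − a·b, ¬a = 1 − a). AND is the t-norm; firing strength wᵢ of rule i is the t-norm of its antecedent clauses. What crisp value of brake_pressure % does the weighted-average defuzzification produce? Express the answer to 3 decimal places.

32.591

R1 (z=10.0): slight=0.70, fast=0.52; AND[a·b] → w = 0.3640
R2 (z=59.0): slight=0.70, dry=0.07; AND[a·b] → w = 0.0490
R3 (z=34.6): slight=0.70 → w = 0.7000
R4 (z=79.0): slight=0.70, wet=0.17; AND[a·b] → w = 0.1190
Weighted average = (0.3640·10.0 + 0.0490·59.0 + 0.7000·34.6 + 0.1190·79.0) / (0.3640 + 0.0490 + 0.7000 + 0.1190)
  = 40.1520 / 1.2320 = 32.591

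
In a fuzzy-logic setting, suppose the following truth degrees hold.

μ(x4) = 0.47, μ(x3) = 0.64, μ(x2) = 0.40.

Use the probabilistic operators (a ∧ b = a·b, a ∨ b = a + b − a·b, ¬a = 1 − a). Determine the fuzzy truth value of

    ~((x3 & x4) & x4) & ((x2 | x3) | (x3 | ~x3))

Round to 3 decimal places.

x3 & x4 = a·b on (0.6400, 0.4700) = 0.3008
(x3 & x4) & x4 = a·b on (0.3008, 0.4700) = 0.1414
~((x3 & x4) & x4) = 1 − 0.1414 = 0.8586
x2 | x3 = a + b − a·b on (0.4000, 0.6400) = 0.7840
~x3 = 1 − 0.6400 = 0.3600
x3 | ~x3 = a + b − a·b on (0.6400, 0.3600) = 0.7696
(x2 | x3) | (x3 | ~x3) = a + b − a·b on (0.7840, 0.7696) = 0.9502
~((x3 & x4) & x4) & ((x2 | x3) | (x3 | ~x3)) = a·b on (0.8586, 0.9502) = 0.8159

0.816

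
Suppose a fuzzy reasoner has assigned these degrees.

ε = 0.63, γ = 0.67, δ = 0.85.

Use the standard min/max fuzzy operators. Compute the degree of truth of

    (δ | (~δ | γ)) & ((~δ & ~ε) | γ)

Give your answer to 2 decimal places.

~δ = 1 − 0.85 = 0.15
~δ | γ = max(a, b) on (0.15, 0.67) = 0.67
δ | (~δ | γ) = max(a, b) on (0.85, 0.67) = 0.85
~δ = 1 − 0.85 = 0.15
~ε = 1 − 0.63 = 0.37
~δ & ~ε = min(a, b) on (0.15, 0.37) = 0.15
(~δ & ~ε) | γ = max(a, b) on (0.15, 0.67) = 0.67
(δ | (~δ | γ)) & ((~δ & ~ε) | γ) = min(a, b) on (0.85, 0.67) = 0.67

0.67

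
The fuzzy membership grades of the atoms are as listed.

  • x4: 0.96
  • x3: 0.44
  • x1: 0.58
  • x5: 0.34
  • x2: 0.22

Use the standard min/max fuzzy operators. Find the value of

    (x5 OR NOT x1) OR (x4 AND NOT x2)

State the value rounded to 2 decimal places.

NOT x1 = 1 − 0.58 = 0.42
x5 OR NOT x1 = max(a, b) on (0.34, 0.42) = 0.42
NOT x2 = 1 − 0.22 = 0.78
x4 AND NOT x2 = min(a, b) on (0.96, 0.78) = 0.78
(x5 OR NOT x1) OR (x4 AND NOT x2) = max(a, b) on (0.42, 0.78) = 0.78

0.78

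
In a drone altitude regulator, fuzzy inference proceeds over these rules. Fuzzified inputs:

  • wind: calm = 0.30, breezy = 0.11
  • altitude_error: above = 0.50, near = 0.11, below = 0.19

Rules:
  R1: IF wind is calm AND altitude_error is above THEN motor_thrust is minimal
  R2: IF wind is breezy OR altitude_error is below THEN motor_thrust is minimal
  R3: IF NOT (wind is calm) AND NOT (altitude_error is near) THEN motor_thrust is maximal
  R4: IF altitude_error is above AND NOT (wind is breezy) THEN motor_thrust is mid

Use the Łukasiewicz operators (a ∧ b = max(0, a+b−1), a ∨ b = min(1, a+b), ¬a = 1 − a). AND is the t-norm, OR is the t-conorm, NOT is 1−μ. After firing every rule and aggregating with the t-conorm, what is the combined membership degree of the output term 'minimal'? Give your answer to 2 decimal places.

0.30

R1: calm=0.30, above=0.50; AND[max(0, a+b−1)] → w = 0.00
R2: breezy=0.11, below=0.19; OR[min(1, a+b)] → w = 0.30
R3: ¬calm=1−0.30=0.70, ¬near=1−0.11=0.89; AND[max(0, a+b−1)] → w = 0.59
R4: above=0.50, ¬breezy=1−0.11=0.89; AND[max(0, a+b−1)] → w = 0.39
Rules with consequent 'minimal': {R1, R2} → strengths 0.00, 0.30
Aggregate via t-conorm [min(1, a+b)]: 0.30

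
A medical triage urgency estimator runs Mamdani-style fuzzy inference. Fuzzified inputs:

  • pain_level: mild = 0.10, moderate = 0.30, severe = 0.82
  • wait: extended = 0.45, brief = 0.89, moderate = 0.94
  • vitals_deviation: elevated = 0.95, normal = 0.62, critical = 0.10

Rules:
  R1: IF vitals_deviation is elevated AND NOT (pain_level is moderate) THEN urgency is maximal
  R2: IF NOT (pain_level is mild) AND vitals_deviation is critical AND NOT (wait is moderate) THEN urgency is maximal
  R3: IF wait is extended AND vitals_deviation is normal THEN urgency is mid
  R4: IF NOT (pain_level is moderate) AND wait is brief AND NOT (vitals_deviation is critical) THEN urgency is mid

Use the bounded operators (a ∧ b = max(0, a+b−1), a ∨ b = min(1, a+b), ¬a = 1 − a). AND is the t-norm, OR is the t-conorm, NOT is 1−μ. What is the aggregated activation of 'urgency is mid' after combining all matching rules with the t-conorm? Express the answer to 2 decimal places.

R1: elevated=0.95, ¬moderate=1−0.30=0.70; AND[max(0, a+b−1)] → w = 0.65
R2: ¬mild=1−0.10=0.90, critical=0.10, ¬moderate=1−0.94=0.06; AND[max(0, a+b−1)] → w = 0.00
R3: extended=0.45, normal=0.62; AND[max(0, a+b−1)] → w = 0.07
R4: ¬moderate=1−0.30=0.70, brief=0.89, ¬critical=1−0.10=0.90; AND[max(0, a+b−1)] → w = 0.49
Rules with consequent 'mid': {R3, R4} → strengths 0.07, 0.49
Aggregate via t-conorm [min(1, a+b)]: 0.56

0.56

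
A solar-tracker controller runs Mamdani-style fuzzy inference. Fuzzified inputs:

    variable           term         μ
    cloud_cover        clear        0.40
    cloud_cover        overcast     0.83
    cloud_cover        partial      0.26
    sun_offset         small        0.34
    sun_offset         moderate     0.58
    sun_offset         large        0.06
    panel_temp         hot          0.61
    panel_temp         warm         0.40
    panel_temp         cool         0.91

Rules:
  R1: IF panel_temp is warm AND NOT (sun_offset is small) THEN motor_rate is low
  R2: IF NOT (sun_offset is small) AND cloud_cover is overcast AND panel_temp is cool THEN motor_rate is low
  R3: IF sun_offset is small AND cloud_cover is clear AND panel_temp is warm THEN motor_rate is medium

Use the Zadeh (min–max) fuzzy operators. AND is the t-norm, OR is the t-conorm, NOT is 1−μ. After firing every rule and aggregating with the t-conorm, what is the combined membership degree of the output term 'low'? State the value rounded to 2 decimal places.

R1: warm=0.40, ¬small=1−0.34=0.66; AND[min(a, b)] → w = 0.40
R2: ¬small=1−0.34=0.66, overcast=0.83, cool=0.91; AND[min(a, b)] → w = 0.66
R3: small=0.34, clear=0.40, warm=0.40; AND[min(a, b)] → w = 0.34
Rules with consequent 'low': {R1, R2} → strengths 0.40, 0.66
Aggregate via t-conorm [max(a, b)]: 0.66

0.66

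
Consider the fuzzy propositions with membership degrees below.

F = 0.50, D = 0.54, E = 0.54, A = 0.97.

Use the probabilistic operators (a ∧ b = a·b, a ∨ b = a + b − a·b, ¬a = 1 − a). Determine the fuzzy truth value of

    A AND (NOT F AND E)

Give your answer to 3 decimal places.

0.262

NOT F = 1 − 0.5000 = 0.5000
NOT F AND E = a·b on (0.5000, 0.5400) = 0.2700
A AND (NOT F AND E) = a·b on (0.9700, 0.2700) = 0.2619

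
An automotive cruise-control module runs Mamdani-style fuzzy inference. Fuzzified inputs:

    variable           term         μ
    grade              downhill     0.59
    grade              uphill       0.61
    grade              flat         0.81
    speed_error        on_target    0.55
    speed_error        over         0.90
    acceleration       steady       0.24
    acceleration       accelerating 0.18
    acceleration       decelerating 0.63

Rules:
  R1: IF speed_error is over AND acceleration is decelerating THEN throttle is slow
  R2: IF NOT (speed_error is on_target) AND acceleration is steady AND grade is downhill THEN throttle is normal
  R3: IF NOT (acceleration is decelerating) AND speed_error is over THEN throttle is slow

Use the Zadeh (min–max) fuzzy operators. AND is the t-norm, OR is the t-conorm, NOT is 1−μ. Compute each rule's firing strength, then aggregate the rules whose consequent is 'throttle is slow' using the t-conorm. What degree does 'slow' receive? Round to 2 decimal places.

R1: over=0.90, decelerating=0.63; AND[min(a, b)] → w = 0.63
R2: ¬on_target=1−0.55=0.45, steady=0.24, downhill=0.59; AND[min(a, b)] → w = 0.24
R3: ¬decelerating=1−0.63=0.37, over=0.90; AND[min(a, b)] → w = 0.37
Rules with consequent 'slow': {R1, R3} → strengths 0.63, 0.37
Aggregate via t-conorm [max(a, b)]: 0.63

0.63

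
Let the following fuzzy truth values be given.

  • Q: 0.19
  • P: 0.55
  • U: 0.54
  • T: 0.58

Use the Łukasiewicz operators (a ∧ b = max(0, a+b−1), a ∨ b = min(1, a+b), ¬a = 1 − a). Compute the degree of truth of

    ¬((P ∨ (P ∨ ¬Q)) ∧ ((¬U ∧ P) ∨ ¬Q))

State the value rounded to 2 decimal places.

¬Q = 1 − 0.19 = 0.81
P ∨ ¬Q = min(1, a+b) on (0.55, 0.81) = 1.00
P ∨ (P ∨ ¬Q) = min(1, a+b) on (0.55, 1.00) = 1.00
¬U = 1 − 0.54 = 0.46
¬U ∧ P = max(0, a+b−1) on (0.46, 0.55) = 0.01
¬Q = 1 − 0.19 = 0.81
(¬U ∧ P) ∨ ¬Q = min(1, a+b) on (0.01, 0.81) = 0.82
(P ∨ (P ∨ ¬Q)) ∧ ((¬U ∧ P) ∨ ¬Q) = max(0, a+b−1) on (1.00, 0.82) = 0.82
¬((P ∨ (P ∨ ¬Q)) ∧ ((¬U ∧ P) ∨ ¬Q)) = 1 − 0.82 = 0.18

0.18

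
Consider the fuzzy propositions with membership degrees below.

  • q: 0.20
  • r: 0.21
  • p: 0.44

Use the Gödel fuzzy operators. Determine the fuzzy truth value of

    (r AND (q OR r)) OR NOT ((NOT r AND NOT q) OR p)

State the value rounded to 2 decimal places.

q OR r = max(a, b) on (0.20, 0.21) = 0.21
r AND (q OR r) = min(a, b) on (0.21, 0.21) = 0.21
NOT r = 1 − 0.21 = 0.79
NOT q = 1 − 0.20 = 0.80
NOT r AND NOT q = min(a, b) on (0.79, 0.80) = 0.79
(NOT r AND NOT q) OR p = max(a, b) on (0.79, 0.44) = 0.79
NOT ((NOT r AND NOT q) OR p) = 1 − 0.79 = 0.21
(r AND (q OR r)) OR NOT ((NOT r AND NOT q) OR p) = max(a, b) on (0.21, 0.21) = 0.21

0.21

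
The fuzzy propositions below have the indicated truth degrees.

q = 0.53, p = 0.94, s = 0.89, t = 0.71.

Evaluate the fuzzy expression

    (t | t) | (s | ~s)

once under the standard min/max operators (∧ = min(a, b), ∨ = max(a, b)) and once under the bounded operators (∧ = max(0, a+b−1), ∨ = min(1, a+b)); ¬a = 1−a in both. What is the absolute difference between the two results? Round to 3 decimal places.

0.110

Under standard min/max:
  t | t = max(a, b) on (0.71, 0.71) = 0.71
  ~s = 1 − 0.89 = 0.11
  s | ~s = max(a, b) on (0.89, 0.11) = 0.89
  (t | t) | (s | ~s) = max(a, b) on (0.71, 0.89) = 0.89
  → value = 0.8900
Under bounded:
  t | t = min(1, a+b) on (0.71, 0.71) = 1.00
  ~s = 1 − 0.89 = 0.11
  s | ~s = min(1, a+b) on (0.89, 0.11) = 1.00
  (t | t) | (s | ~s) = min(1, a+b) on (1.00, 1.00) = 1.00
  → value = 1.0000
|0.8900 − 1.0000| = 0.110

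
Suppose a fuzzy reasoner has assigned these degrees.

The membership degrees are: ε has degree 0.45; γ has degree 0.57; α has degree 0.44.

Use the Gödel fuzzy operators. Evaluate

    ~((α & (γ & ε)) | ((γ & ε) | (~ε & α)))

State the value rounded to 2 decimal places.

0.55

γ & ε = min(a, b) on (0.57, 0.45) = 0.45
α & (γ & ε) = min(a, b) on (0.44, 0.45) = 0.44
γ & ε = min(a, b) on (0.57, 0.45) = 0.45
~ε = 1 − 0.45 = 0.55
~ε & α = min(a, b) on (0.55, 0.44) = 0.44
(γ & ε) | (~ε & α) = max(a, b) on (0.45, 0.44) = 0.45
(α & (γ & ε)) | ((γ & ε) | (~ε & α)) = max(a, b) on (0.44, 0.45) = 0.45
~((α & (γ & ε)) | ((γ & ε) | (~ε & α))) = 1 − 0.45 = 0.55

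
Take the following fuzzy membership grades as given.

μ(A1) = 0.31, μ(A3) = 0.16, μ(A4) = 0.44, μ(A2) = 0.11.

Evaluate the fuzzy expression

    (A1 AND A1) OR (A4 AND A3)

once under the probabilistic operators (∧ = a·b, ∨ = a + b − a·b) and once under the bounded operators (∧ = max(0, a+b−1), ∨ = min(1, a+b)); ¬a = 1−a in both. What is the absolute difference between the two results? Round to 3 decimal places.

0.160

Under probabilistic:
  A1 AND A1 = a·b on (0.3100, 0.3100) = 0.0961
  A4 AND A3 = a·b on (0.4400, 0.1600) = 0.0704
  (A1 AND A1) OR (A4 AND A3) = a + b − a·b on (0.0961, 0.0704) = 0.1597
  → value = 0.1597
Under bounded:
  A1 AND A1 = max(0, a+b−1) on (0.31, 0.31) = 0.00
  A4 AND A3 = max(0, a+b−1) on (0.44, 0.16) = 0.00
  (A1 AND A1) OR (A4 AND A3) = min(1, a+b) on (0.00, 0.00) = 0.00
  → value = 0.0000
|0.1597 − 0.0000| = 0.160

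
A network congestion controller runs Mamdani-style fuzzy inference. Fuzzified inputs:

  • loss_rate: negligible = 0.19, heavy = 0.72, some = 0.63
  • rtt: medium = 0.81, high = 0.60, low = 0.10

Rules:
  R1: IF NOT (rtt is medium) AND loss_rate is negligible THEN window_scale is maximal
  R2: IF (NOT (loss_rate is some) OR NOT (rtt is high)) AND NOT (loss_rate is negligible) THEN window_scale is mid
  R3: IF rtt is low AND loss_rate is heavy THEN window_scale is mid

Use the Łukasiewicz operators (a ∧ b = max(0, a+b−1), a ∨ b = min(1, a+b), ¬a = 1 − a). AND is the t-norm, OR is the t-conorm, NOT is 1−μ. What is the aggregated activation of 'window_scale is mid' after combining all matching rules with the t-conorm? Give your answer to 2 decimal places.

0.58

R1: ¬medium=1−0.81=0.19, negligible=0.19; AND[max(0, a+b−1)] → w = 0.00
R2: (¬some=1−0.63=0.37 OR ¬high=1−0.60=0.40) = 0.77; AND[max(0, a+b−1)] with ¬negligible=1−0.19=0.81 → w = 0.58
R3: low=0.10, heavy=0.72; AND[max(0, a+b−1)] → w = 0.00
Rules with consequent 'mid': {R2, R3} → strengths 0.58, 0.00
Aggregate via t-conorm [min(1, a+b)]: 0.58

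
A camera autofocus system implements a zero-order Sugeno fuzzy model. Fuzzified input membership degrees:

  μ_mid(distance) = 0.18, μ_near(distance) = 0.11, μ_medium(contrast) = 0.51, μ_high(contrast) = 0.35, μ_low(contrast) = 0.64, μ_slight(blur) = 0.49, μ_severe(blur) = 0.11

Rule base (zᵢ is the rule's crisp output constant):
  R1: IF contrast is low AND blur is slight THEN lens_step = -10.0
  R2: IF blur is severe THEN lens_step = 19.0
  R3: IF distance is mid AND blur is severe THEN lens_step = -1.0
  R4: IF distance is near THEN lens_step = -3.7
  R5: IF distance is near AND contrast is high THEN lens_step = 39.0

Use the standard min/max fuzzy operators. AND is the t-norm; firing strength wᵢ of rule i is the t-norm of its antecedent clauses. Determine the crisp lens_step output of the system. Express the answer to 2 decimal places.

1.04

R1 (z=-10.0): low=0.64, slight=0.49; AND[min(a, b)] → w = 0.49
R2 (z=19.0): severe=0.11 → w = 0.11
R3 (z=-1.0): mid=0.18, severe=0.11; AND[min(a, b)] → w = 0.11
R4 (z=-3.7): near=0.11 → w = 0.11
R5 (z=39.0): near=0.11, high=0.35; AND[min(a, b)] → w = 0.11
Weighted average = (0.49·-10.0 + 0.11·19.0 + 0.11·-1.0 + 0.11·-3.7 + 0.11·39.0) / (0.49 + 0.11 + 0.11 + 0.11 + 0.11)
  = 0.9630 / 0.9300 = 1.04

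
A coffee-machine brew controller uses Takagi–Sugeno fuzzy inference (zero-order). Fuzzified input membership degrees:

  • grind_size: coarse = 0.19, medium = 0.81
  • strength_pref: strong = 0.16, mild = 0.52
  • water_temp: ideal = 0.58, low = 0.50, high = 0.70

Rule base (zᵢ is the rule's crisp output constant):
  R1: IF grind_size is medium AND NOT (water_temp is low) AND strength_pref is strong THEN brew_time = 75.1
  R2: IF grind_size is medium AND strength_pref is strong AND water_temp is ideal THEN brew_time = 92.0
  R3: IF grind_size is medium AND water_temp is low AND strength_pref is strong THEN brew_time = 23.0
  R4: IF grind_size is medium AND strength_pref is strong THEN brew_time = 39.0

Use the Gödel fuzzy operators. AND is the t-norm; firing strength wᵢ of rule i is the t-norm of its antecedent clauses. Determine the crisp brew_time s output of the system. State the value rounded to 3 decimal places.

57.275

R1 (z=75.1): medium=0.81, ¬low=1−0.50=0.50, strong=0.16; AND[min(a, b)] → w = 0.16
R2 (z=92.0): medium=0.81, strong=0.16, ideal=0.58; AND[min(a, b)] → w = 0.16
R3 (z=23.0): medium=0.81, low=0.50, strong=0.16; AND[min(a, b)] → w = 0.16
R4 (z=39.0): medium=0.81, strong=0.16; AND[min(a, b)] → w = 0.16
Weighted average = (0.16·75.1 + 0.16·92.0 + 0.16·23.0 + 0.16·39.0) / (0.16 + 0.16 + 0.16 + 0.16)
  = 36.6560 / 0.6400 = 57.275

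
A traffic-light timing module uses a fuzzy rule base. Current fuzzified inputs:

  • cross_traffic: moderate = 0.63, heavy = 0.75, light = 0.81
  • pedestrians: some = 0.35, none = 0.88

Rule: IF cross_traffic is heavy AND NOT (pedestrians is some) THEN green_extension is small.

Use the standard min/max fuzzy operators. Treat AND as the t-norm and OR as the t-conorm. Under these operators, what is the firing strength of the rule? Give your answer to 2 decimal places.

firing strength: heavy=0.75, ¬some=1−0.35=0.65; AND[min(a, b)] → w = 0.65

0.65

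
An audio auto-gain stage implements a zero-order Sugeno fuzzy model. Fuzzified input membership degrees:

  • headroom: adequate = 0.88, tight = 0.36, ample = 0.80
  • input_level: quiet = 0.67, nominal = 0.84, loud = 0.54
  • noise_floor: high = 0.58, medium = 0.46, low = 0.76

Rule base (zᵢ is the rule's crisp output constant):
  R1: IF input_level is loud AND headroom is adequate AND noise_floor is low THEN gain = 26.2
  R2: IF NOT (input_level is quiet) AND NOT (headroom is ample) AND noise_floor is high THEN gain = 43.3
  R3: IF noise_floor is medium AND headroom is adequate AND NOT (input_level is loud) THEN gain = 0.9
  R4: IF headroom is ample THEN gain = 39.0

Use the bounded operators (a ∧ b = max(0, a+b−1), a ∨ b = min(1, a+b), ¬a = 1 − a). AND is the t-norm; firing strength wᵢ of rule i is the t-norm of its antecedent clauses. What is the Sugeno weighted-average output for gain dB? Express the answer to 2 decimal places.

R1 (z=26.2): loud=0.54, adequate=0.88, low=0.76; AND[max(0, a+b−1)] → w = 0.18
R2 (z=43.3): ¬quiet=1−0.67=0.33, ¬ample=1−0.80=0.20, high=0.58; AND[max(0, a+b−1)] → w = 0.00
R3 (z=0.9): medium=0.46, adequate=0.88, ¬loud=1−0.54=0.46; AND[max(0, a+b−1)] → w = 0.00
R4 (z=39.0): ample=0.80 → w = 0.80
Weighted average = (0.18·26.2 + 0.00·43.3 + 0.00·0.9 + 0.80·39.0) / (0.18 + 0.00 + 0.00 + 0.80)
  = 35.9160 / 0.9800 = 36.65

36.65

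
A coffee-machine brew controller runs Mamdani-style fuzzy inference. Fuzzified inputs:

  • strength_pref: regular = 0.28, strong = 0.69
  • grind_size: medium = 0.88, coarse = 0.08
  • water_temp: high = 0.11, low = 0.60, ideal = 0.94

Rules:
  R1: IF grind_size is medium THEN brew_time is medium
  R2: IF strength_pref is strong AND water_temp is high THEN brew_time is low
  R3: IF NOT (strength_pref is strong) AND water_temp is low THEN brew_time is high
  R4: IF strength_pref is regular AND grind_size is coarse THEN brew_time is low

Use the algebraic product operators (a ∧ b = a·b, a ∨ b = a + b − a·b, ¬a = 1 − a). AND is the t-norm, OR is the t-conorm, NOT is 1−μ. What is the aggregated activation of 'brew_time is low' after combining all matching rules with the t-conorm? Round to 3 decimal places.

0.097

R1: medium=0.88 → w = 0.8800
R2: strong=0.69, high=0.11; AND[a·b] → w = 0.0759
R3: ¬strong=1−0.69=0.31, low=0.60; AND[a·b] → w = 0.1860
R4: regular=0.28, coarse=0.08; AND[a·b] → w = 0.0224
Rules with consequent 'low': {R2, R4} → strengths 0.0759, 0.0224
Aggregate via t-conorm [a + b − a·b]: 0.0966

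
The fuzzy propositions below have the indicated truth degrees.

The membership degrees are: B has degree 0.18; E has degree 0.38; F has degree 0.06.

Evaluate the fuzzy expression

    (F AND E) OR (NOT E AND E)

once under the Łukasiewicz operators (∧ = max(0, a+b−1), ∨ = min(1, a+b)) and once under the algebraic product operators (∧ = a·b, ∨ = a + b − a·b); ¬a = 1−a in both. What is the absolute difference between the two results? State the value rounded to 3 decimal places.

0.253

Under Łukasiewicz:
  F AND E = max(0, a+b−1) on (0.06, 0.38) = 0.00
  NOT E = 1 − 0.38 = 0.62
  NOT E AND E = max(0, a+b−1) on (0.62, 0.38) = 0.00
  (F AND E) OR (NOT E AND E) = min(1, a+b) on (0.00, 0.00) = 0.00
  → value = 0.0000
Under algebraic product:
  F AND E = a·b on (0.0600, 0.3800) = 0.0228
  NOT E = 1 − 0.3800 = 0.6200
  NOT E AND E = a·b on (0.6200, 0.3800) = 0.2356
  (F AND E) OR (NOT E AND E) = a + b − a·b on (0.0228, 0.2356) = 0.2530
  → value = 0.2530
|0.0000 − 0.2530| = 0.253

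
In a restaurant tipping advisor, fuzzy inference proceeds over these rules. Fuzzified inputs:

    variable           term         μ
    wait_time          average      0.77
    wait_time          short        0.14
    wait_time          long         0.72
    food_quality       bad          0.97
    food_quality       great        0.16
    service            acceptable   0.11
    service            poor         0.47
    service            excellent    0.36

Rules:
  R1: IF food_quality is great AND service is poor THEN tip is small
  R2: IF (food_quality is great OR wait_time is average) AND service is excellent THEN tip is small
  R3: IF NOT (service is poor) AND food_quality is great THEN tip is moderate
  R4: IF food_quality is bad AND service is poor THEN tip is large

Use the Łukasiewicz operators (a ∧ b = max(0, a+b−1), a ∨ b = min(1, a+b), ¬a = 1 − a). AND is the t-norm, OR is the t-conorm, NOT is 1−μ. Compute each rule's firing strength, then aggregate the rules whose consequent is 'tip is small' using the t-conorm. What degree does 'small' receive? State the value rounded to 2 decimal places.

0.29

R1: great=0.16, poor=0.47; AND[max(0, a+b−1)] → w = 0.00
R2: (great=0.16 OR average=0.77) = 0.93; AND[max(0, a+b−1)] with excellent=0.36 → w = 0.29
R3: ¬poor=1−0.47=0.53, great=0.16; AND[max(0, a+b−1)] → w = 0.00
R4: bad=0.97, poor=0.47; AND[max(0, a+b−1)] → w = 0.44
Rules with consequent 'small': {R1, R2} → strengths 0.00, 0.29
Aggregate via t-conorm [min(1, a+b)]: 0.29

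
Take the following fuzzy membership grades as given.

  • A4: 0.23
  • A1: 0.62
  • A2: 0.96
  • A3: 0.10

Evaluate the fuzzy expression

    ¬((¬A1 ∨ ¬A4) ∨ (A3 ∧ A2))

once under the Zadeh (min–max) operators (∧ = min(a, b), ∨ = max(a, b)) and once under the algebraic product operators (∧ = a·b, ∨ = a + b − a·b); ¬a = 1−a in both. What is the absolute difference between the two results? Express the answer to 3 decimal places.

0.101

Under Zadeh (min–max):
  ¬A1 = 1 − 0.62 = 0.38
  ¬A4 = 1 − 0.23 = 0.77
  ¬A1 ∨ ¬A4 = max(a, b) on (0.38, 0.77) = 0.77
  A3 ∧ A2 = min(a, b) on (0.10, 0.96) = 0.10
  (¬A1 ∨ ¬A4) ∨ (A3 ∧ A2) = max(a, b) on (0.77, 0.10) = 0.77
  ¬((¬A1 ∨ ¬A4) ∨ (A3 ∧ A2)) = 1 − 0.77 = 0.23
  → value = 0.2300
Under algebraic product:
  ¬A1 = 1 − 0.6200 = 0.3800
  ¬A4 = 1 − 0.2300 = 0.7700
  ¬A1 ∨ ¬A4 = a + b − a·b on (0.3800, 0.7700) = 0.8574
  A3 ∧ A2 = a·b on (0.1000, 0.9600) = 0.0960
  (¬A1 ∨ ¬A4) ∨ (A3 ∧ A2) = a + b − a·b on (0.8574, 0.0960) = 0.8711
  ¬((¬A1 ∨ ¬A4) ∨ (A3 ∧ A2)) = 1 − 0.8711 = 0.1289
  → value = 0.1289
|0.2300 − 0.1289| = 0.101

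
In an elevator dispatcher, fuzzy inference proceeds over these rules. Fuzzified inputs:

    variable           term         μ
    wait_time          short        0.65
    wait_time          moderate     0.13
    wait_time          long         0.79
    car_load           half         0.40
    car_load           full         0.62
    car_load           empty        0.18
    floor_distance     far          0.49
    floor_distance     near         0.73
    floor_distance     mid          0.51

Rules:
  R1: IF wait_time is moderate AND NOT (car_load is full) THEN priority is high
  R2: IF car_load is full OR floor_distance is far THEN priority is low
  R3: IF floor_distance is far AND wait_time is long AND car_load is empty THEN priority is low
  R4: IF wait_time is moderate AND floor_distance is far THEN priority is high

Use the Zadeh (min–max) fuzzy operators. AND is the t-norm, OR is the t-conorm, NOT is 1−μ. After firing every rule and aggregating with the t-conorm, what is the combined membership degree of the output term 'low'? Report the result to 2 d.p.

0.62

R1: moderate=0.13, ¬full=1−0.62=0.38; AND[min(a, b)] → w = 0.13
R2: full=0.62, far=0.49; OR[max(a, b)] → w = 0.62
R3: far=0.49, long=0.79, empty=0.18; AND[min(a, b)] → w = 0.18
R4: moderate=0.13, far=0.49; AND[min(a, b)] → w = 0.13
Rules with consequent 'low': {R2, R3} → strengths 0.62, 0.18
Aggregate via t-conorm [max(a, b)]: 0.62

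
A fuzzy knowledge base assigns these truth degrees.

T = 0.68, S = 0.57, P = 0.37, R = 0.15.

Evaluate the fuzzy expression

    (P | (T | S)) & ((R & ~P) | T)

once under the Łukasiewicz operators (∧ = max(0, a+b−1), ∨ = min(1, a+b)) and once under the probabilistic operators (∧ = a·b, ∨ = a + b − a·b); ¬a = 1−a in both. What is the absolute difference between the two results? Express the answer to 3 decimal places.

0.031

Under Łukasiewicz:
  T | S = min(1, a+b) on (0.68, 0.57) = 1.00
  P | (T | S) = min(1, a+b) on (0.37, 1.00) = 1.00
  ~P = 1 − 0.37 = 0.63
  R & ~P = max(0, a+b−1) on (0.15, 0.63) = 0.00
  (R & ~P) | T = min(1, a+b) on (0.00, 0.68) = 0.68
  (P | (T | S)) & ((R & ~P) | T) = max(0, a+b−1) on (1.00, 0.68) = 0.68
  → value = 0.6800
Under probabilistic:
  T | S = a + b − a·b on (0.6800, 0.5700) = 0.8624
  P | (T | S) = a + b − a·b on (0.3700, 0.8624) = 0.9133
  ~P = 1 − 0.3700 = 0.6300
  R & ~P = a·b on (0.1500, 0.6300) = 0.0945
  (R & ~P) | T = a + b − a·b on (0.0945, 0.6800) = 0.7102
  (P | (T | S)) & ((R & ~P) | T) = a·b on (0.9133, 0.7102) = 0.6487
  → value = 0.6487
|0.6800 − 0.6487| = 0.031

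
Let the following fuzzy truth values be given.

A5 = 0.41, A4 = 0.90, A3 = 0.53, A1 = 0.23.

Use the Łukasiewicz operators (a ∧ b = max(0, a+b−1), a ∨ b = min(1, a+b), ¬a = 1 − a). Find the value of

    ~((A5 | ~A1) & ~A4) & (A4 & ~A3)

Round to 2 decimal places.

0.27

~A1 = 1 − 0.23 = 0.77
A5 | ~A1 = min(1, a+b) on (0.41, 0.77) = 1.00
~A4 = 1 − 0.90 = 0.10
(A5 | ~A1) & ~A4 = max(0, a+b−1) on (1.00, 0.10) = 0.10
~((A5 | ~A1) & ~A4) = 1 − 0.10 = 0.90
~A3 = 1 − 0.53 = 0.47
A4 & ~A3 = max(0, a+b−1) on (0.90, 0.47) = 0.37
~((A5 | ~A1) & ~A4) & (A4 & ~A3) = max(0, a+b−1) on (0.90, 0.37) = 0.27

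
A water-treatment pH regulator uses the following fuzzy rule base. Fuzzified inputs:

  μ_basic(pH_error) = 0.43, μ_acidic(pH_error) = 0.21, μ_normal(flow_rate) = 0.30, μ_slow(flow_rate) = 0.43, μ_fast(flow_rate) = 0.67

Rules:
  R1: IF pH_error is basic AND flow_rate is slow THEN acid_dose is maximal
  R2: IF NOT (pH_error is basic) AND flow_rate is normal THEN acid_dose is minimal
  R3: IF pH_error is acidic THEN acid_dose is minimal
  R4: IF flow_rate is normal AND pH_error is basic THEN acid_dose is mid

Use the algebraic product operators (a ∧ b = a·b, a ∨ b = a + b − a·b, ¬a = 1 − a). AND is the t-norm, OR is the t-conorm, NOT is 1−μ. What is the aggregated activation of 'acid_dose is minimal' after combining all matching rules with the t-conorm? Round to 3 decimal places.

0.345

R1: basic=0.43, slow=0.43; AND[a·b] → w = 0.1849
R2: ¬basic=1−0.43=0.57, normal=0.30; AND[a·b] → w = 0.1710
R3: acidic=0.21 → w = 0.2100
R4: normal=0.30, basic=0.43; AND[a·b] → w = 0.1290
Rules with consequent 'minimal': {R2, R3} → strengths 0.1710, 0.2100
Aggregate via t-conorm [a + b − a·b]: 0.3451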